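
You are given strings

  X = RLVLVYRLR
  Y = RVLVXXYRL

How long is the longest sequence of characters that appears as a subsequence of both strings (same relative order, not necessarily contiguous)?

7

Let dp[i][j] be the LCS length of the first i characters of X and the first j characters of Y. dp[i][j] = dp[i-1][j-1]+1 when the i-th and j-th characters match, else max(dp[i-1][j], dp[i][j-1]).
    ·  R  V  L  V  X  X  Y  R  L
 ·  0  0  0  0  0  0  0  0  0  0
 R  0  1  1  1  1  1  1  1  1  1
 L  0  1  1  2  2  2  2  2  2  2
 V  0  1  2  2  3  3  3  3  3  3
 L  0  1  2  3  3  3  3  3  3  4
 V  0  1  2  3  4  4  4  4  4  4
 Y  0  1  2  3  4  4  4  5  5  5
 R  0  1  2  3  4  4  4  5  6  6
 L  0  1  2  3  4  4  4  5  6  7
 R  0  1  2  3  4  4  4  5  6  7
dp[9][9] = 7. One LCS (by backtracking along matches): RVLVYRL.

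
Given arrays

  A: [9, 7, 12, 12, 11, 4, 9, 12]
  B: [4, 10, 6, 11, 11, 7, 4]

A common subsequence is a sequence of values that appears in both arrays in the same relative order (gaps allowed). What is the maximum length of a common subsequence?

2

Pick 7 [2,6], then 4 [6,7]; all 2 values appear in both, in order, and the DP table's final entry dp[8][7] is also 2, so no common subsequence is longer.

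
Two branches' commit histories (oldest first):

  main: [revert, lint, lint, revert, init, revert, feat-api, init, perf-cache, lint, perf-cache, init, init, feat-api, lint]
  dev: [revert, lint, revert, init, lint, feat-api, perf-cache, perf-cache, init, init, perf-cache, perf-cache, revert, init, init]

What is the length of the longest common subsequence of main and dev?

10

Taking revert (main #1, dev #1), then lint (main #3, dev #2), then revert (main #4, dev #3), then init (main #5, dev #4), then feat-api (main #7, dev #6), then init (main #8, dev #10), then perf-cache (main #9, dev #11), then perf-cache (main #11, dev #12), then init (main #12, dev #14), then init (main #13, dev #15) gives a common subsequence of length 10. The LCS DP gives dp[15][15] = 10, so this is optimal.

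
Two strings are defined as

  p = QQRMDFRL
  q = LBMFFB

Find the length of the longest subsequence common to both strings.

2

Match M at p[4]=q[3]; then F at p[6]=q[5] — 2 characters in the same relative order in both. dp[8][6] = 2 confirms this is the maximum.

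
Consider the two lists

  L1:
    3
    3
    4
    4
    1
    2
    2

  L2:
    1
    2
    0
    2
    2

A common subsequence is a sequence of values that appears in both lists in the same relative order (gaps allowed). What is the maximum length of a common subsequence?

3

Taking 1 (L1 #5, L2 #1) → 2 (L1 #6, L2 #4) → 2 (L1 #7, L2 #5) gives a common subsequence of length 3. Since dp[7][5] = 3, nothing longer is possible.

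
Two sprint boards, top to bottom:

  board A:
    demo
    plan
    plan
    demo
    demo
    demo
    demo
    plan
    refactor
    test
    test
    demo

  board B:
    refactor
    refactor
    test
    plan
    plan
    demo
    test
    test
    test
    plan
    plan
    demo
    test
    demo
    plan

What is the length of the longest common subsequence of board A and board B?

One common subsequence of length 6: demo (board A #1, board B #6), plan (board A #2, board B #10), plan (board A #3, board B #11), demo (board A #4, board B #12), demo (board A #7, board B #14), plan (board A #8, board B #15). Since dp[12][15] = 6, nothing longer is possible.

6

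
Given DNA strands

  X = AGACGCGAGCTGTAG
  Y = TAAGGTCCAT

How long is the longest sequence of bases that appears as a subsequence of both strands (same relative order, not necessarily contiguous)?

6

Match A (X #1, Y #3) → G (X #2, Y #5) → C (X #4, Y #7) → C (X #6, Y #8) → A (X #8, Y #9) → T (X #13, Y #10) — 6 bases in the same relative order in both. The LCS DP gives dp[15][10] = 6, so this is optimal.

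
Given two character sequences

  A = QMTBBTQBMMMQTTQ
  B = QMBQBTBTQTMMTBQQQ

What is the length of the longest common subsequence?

10

Pick Q at A[1]=B[1]; then M at A[2]=B[2]; then T at A[3]=B[6]; then B at A[5]=B[7]; then T at A[6]=B[8]; then Q at A[7]=B[9]; then M at A[9]=B[11]; then M at A[10]=B[12]; then Q at A[12]=B[16]; then Q at A[15]=B[17]; all 10 characters appear in both, in order. The LCS DP gives dp[15][17] = 10, so this is optimal.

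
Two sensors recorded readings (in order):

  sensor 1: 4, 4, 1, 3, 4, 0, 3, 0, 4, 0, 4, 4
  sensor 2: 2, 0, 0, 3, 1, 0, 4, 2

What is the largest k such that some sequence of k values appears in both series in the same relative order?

4

Let dp[i][j] be the LCS length of the first i values of sensor 1 and the first j values of sensor 2. dp[i][j] = dp[i-1][j-1]+1 when the i-th and j-th values match, else max(dp[i-1][j], dp[i][j-1]).
    ·  2  0  0  3  1  0  4  2
 ·  0  0  0  0  0  0  0  0  0
 4  0  0  0  0  0  0  0  1  1
 4  0  0  0  0  0  0  0  1  1
 1  0  0  0  0  0  1  1  1  1
 3  0  0  0  0  1  1  1  1  1
 4  0  0  0  0  1  1  1  2  2
 0  0  0  1  1  1  1  2  2  2
 3  0  0  1  1  2  2  2  2  2
 0  0  0  1  2  2  2  3  3  3
 4  0  0  1  2  2  2  3  4  4
 0  0  0  1  2  2  2  3  4  4
 4  0  0  1  2  2  2  3  4  4
 4  0  0  1  2  2  2  3  4  4
dp[12][8] = 4. One LCS (by backtracking along matches): 0, 3, 0, 4.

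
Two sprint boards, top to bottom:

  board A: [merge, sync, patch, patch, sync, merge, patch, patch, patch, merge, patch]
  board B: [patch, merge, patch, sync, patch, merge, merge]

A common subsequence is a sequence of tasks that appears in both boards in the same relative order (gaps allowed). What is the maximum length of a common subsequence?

5

One common subsequence of length 5: merge (board A #1, board B #2); then sync (board A #2, board B #4); then patch (board A #4, board B #5); then merge (board A #6, board B #6); then merge (board A #10, board B #7). Since dp[11][7] = 5, nothing longer is possible.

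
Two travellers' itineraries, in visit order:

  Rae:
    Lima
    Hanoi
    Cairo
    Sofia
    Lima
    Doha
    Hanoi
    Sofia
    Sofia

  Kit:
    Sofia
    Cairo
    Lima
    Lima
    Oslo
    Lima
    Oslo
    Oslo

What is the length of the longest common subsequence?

One common subsequence of length 2: Lima (Rae #1, Kit #4); then Lima (Rae #5, Kit #6). dp[9][8] = 2 confirms this is the maximum.

2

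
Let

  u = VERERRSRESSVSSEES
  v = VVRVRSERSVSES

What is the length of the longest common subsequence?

10

One common subsequence of length 10: V [1,2]; then R [3,3]; then R [6,5]; then S [7,6]; then R [8,8]; then S [11,9]; then V [12,10]; then S [14,11]; then E [16,12]; then S [17,13], and the DP table's final entry dp[17][13] is also 10, so no common subsequence is longer.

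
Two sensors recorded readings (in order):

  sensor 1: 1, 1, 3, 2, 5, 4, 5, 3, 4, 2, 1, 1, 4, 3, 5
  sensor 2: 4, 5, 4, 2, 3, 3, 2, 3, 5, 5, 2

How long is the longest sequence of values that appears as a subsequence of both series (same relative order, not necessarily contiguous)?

6

Match 5 [5,2], then 4 [6,3], then 3 [8,6], then 2 [10,7], then 3 [14,8], then 5 [15,10] — 6 values in the same relative order in both. Since dp[15][11] = 6, nothing longer is possible.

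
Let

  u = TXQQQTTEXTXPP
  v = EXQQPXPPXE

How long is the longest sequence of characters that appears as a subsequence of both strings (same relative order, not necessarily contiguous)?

Match X at u[2]=v[2] → Q at u[3]=v[3] → Q at u[4]=v[4] → X at u[11]=v[6] → P at u[12]=v[7] → P at u[13]=v[8] — 6 characters in the same relative order in both. dp[13][10] = 6 confirms this is the maximum.

6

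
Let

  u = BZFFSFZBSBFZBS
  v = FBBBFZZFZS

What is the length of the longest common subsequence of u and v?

6

Taking B [1,4], then Z [2,6], then Z [7,7], then F [11,8], then Z [12,9], then S [14,10] gives a common subsequence of length 6. Since dp[14][10] = 6, nothing longer is possible.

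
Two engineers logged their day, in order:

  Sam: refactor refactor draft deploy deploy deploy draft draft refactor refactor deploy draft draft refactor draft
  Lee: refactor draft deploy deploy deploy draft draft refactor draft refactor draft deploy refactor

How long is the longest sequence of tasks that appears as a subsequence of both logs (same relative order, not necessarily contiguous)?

11

One common subsequence of length 11: refactor (Sam #2, Lee #1), draft (Sam #3, Lee #2), deploy (Sam #4, Lee #3), deploy (Sam #5, Lee #4), deploy (Sam #6, Lee #5), draft (Sam #7, Lee #6), draft (Sam #8, Lee #7), refactor (Sam #9, Lee #8), refactor (Sam #10, Lee #10), deploy (Sam #11, Lee #12), refactor (Sam #14, Lee #13). Since dp[15][13] = 11, nothing longer is possible.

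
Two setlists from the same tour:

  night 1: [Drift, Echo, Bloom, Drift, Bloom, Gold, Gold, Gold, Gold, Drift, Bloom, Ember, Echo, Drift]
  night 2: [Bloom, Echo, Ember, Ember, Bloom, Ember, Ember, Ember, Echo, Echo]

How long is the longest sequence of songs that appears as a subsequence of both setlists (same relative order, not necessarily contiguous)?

Pick Echo at night 1[2]=night 2[2], Bloom at night 1[3]=night 2[5], Ember at night 1[12]=night 2[8], Echo at night 1[13]=night 2[10]; all 4 songs appear in both, in order, and the DP table's final entry dp[14][10] is also 4, so no common subsequence is longer.

4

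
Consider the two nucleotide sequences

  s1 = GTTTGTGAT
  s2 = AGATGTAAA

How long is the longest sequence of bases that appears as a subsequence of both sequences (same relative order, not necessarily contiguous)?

5

Let dp[i][j] be the LCS length of the first i bases of s1 and the first j bases of s2. dp[i][j] = dp[i-1][j-1]+1 when the i-th and j-th bases match, else max(dp[i-1][j], dp[i][j-1]).
    ·  A  G  A  T  G  T  A  A  A
 ·  0  0  0  0  0  0  0  0  0  0
 G  0  0  1  1  1  1  1  1  1  1
 T  0  0  1  1  2  2  2  2  2  2
 T  0  0  1  1  2  2  3  3  3  3
 T  0  0  1  1  2  2  3  3  3  3
 G  0  0  1  1  2  3  3  3  3  3
 T  0  0  1  1  2  3  4  4  4  4
 G  0  0  1  1  2  3  4  4  4  4
 A  0  1  1  2  2  3  4  5  5  5
 T  0  1  1  2  3  3  4  5  5  5
dp[9][9] = 5. One LCS (by backtracking along matches): GTGTA.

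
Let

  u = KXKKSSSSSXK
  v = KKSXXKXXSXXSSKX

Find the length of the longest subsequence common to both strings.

One common subsequence of length 7: K (u #1, v #2), then X (u #2, v #5), then K (u #3, v #6), then S (u #5, v #9), then S (u #6, v #12), then S (u #7, v #13), then X (u #10, v #15). dp[11][15] = 7 confirms this is the maximum.

7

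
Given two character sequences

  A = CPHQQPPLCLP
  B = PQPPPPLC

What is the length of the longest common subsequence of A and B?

6

Taking P (A #2, B #1) → Q (A #4, B #2) → P (A #6, B #5) → P (A #7, B #6) → L (A #8, B #7) → C (A #9, B #8) gives a common subsequence of length 6, and the DP table's final entry dp[11][8] is also 6, so no common subsequence is longer.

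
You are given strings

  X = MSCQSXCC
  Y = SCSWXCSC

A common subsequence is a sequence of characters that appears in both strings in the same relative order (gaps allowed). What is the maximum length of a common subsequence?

Let dp[i][j] be the LCS length of the first i characters of X and the first j characters of Y. dp[i][j] = dp[i-1][j-1]+1 when the i-th and j-th characters match, else max(dp[i-1][j], dp[i][j-1]).
    ·  S  C  S  W  X  C  S  C
 ·  0  0  0  0  0  0  0  0  0
 M  0  0  0  0  0  0  0  0  0
 S  0  1  1  1  1  1  1  1  1
 C  0  1  2  2  2  2  2  2  2
 Q  0  1  2  2  2  2  2  2  2
 S  0  1  2  3  3  3  3  3  3
 X  0  1  2  3  3  4  4  4  4
 C  0  1  2  3  3  4  5  5  5
 C  0  1  2  3  3  4  5  5  6
dp[8][8] = 6. One LCS (by backtracking along matches): SCSXCC.

6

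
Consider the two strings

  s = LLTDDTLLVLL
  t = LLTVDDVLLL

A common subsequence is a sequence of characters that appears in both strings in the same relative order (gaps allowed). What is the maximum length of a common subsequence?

8

Pick L at s[1]=t[1], then L at s[2]=t[2], then T at s[3]=t[3], then D at s[4]=t[5], then D at s[5]=t[6], then L at s[8]=t[8], then L at s[10]=t[9], then L at s[11]=t[10]; all 8 characters appear in both, in order, and the DP table's final entry dp[11][10] is also 8, so no common subsequence is longer.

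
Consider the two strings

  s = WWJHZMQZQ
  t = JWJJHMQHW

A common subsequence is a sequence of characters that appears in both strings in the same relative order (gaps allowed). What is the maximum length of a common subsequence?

5

Let dp[i][j] be the LCS length of the first i characters of s and the first j characters of t. dp[i][j] = dp[i-1][j-1]+1 when the i-th and j-th characters match, else max(dp[i-1][j], dp[i][j-1]).
    ·  J  W  J  J  H  M  Q  H  W
 ·  0  0  0  0  0  0  0  0  0  0
 W  0  0  1  1  1  1  1  1  1  1
 W  0  0  1  1  1  1  1  1  1  2
 J  0  1  1  2  2  2  2  2  2  2
 H  0  1  1  2  2  3  3  3  3  3
 Z  0  1  1  2  2  3  3  3  3  3
 M  0  1  1  2  2  3  4  4  4  4
 Q  0  1  1  2  2  3  4  5  5  5
 Z  0  1  1  2  2  3  4  5  5  5
 Q  0  1  1  2  2  3  4  5  5  5
dp[9][9] = 5. One LCS (by backtracking along matches): WJHMQ.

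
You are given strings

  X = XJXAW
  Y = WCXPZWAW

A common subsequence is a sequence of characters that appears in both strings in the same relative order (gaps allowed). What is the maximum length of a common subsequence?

3

One common subsequence of length 3: X at X[1]=Y[3], A at X[4]=Y[7], W at X[5]=Y[8]. The LCS DP gives dp[5][8] = 3, so this is optimal.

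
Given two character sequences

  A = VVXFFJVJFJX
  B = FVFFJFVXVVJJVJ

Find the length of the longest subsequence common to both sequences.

One common subsequence of length 7: V at A[2]=B[2], F at A[4]=B[3], F at A[5]=B[4], J at A[6]=B[5], V at A[7]=B[10], J at A[8]=B[12], J at A[10]=B[14]. The LCS DP gives dp[11][14] = 7, so this is optimal.

7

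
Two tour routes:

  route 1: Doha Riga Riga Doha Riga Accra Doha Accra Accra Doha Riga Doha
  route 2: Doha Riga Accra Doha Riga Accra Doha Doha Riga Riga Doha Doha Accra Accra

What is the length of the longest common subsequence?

9

Taking Doha at route 1[1]=route 2[1]; then Riga at route 1[2]=route 2[2]; then Doha at route 1[4]=route 2[4]; then Riga at route 1[5]=route 2[5]; then Accra at route 1[6]=route 2[6]; then Doha at route 1[7]=route 2[7]; then Doha at route 1[10]=route 2[8]; then Riga at route 1[11]=route 2[10]; then Doha at route 1[12]=route 2[12] gives a common subsequence of length 9. The LCS DP gives dp[12][14] = 9, so this is optimal.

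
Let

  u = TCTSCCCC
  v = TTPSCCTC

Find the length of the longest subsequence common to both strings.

Let dp[i][j] be the LCS length of the first i characters of u and the first j characters of v. dp[i][j] = dp[i-1][j-1]+1 when the i-th and j-th characters match, else max(dp[i-1][j], dp[i][j-1]).
    ·  T  T  P  S  C  C  T  C
 ·  0  0  0  0  0  0  0  0  0
 T  0  1  1  1  1  1  1  1  1
 C  0  1  1  1  1  2  2  2  2
 T  0  1  2  2  2  2  2  3  3
 S  0  1  2  2  3  3  3  3  3
 C  0  1  2  2  3  4  4  4  4
 C  0  1  2  2  3  4  5  5  5
 C  0  1  2  2  3  4  5  5  6
 C  0  1  2  2  3  4  5  5  6
dp[8][8] = 6. One LCS (by backtracking along matches): TTSCCC.

6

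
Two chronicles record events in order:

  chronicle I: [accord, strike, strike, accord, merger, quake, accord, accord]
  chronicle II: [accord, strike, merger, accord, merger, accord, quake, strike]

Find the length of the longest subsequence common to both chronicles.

5

One common subsequence of length 5: accord [1,1], strike [2,2], accord [4,4], merger [5,5], quake [6,7]. dp[8][8] = 5 confirms this is the maximum.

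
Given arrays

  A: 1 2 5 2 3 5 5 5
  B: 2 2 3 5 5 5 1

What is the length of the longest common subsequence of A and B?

Let dp[i][j] be the LCS length of the first i values of A and the first j values of B. dp[i][j] = dp[i-1][j-1]+1 when the i-th and j-th values match, else max(dp[i-1][j], dp[i][j-1]).
    ·  2  2  3  5  5  5  1
 ·  0  0  0  0  0  0  0  0
 1  0  0  0  0  0  0  0  1
 2  0  1  1  1  1  1  1  1
 5  0  1  1  1  2  2  2  2
 2  0  1  2  2  2  2  2  2
 3  0  1  2  3  3  3  3  3
 5  0  1  2  3  4  4  4  4
 5  0  1  2  3  4  5  5  5
 5  0  1  2  3  4  5  6  6
dp[8][7] = 6. One LCS (by backtracking along matches): 2, 2, 3, 5, 5, 5.

6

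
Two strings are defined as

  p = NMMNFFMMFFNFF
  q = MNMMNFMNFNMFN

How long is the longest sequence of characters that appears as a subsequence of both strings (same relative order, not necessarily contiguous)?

Taking N (p #1, q #2) → M (p #2, q #3) → M (p #3, q #4) → N (p #4, q #5) → F (p #5, q #6) → F (p #6, q #9) → M (p #8, q #11) → F (p #10, q #12) → N (p #11, q #13) gives a common subsequence of length 9. The LCS DP gives dp[13][13] = 9, so this is optimal.

9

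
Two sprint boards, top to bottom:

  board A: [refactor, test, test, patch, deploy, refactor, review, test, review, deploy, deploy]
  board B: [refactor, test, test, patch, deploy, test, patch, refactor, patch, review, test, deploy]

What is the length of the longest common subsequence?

One common subsequence of length 9: refactor (board A #1, board B #1); then test (board A #2, board B #2); then test (board A #3, board B #3); then patch (board A #4, board B #4); then deploy (board A #5, board B #5); then refactor (board A #6, board B #8); then review (board A #7, board B #10); then test (board A #8, board B #11); then deploy (board A #11, board B #12), and the DP table's final entry dp[11][12] is also 9, so no common subsequence is longer.

9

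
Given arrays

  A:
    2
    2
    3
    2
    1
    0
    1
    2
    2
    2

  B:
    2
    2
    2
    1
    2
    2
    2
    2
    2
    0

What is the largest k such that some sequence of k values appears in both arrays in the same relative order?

Let dp[i][j] be the LCS length of the first i values of A and the first j values of B. dp[i][j] = dp[i-1][j-1]+1 when the i-th and j-th values match, else max(dp[i-1][j], dp[i][j-1]).
    ·  2  2  2  1  2  2  2  2  2  0
 ·  0  0  0  0  0  0  0  0  0  0  0
 2  0  1  1  1  1  1  1  1  1  1  1
 2  0  1  2  2  2  2  2  2  2  2  2
 3  0  1  2  2  2  2  2  2  2  2  2
 2  0  1  2  3  3  3  3  3  3  3  3
 1  0  1  2  3  4  4  4  4  4  4  4
 0  0  1  2  3  4  4  4  4  4  4  5
 1  0  1  2  3  4  4  4  4  4  4  5
 2  0  1  2  3  4  5  5  5  5  5  5
 2  0  1  2  3  4  5  6  6  6  6  6
 2  0  1  2  3  4  5  6  7  7  7  7
dp[10][10] = 7. One LCS (by backtracking along matches): 2, 2, 2, 1, 2, 2, 2.

7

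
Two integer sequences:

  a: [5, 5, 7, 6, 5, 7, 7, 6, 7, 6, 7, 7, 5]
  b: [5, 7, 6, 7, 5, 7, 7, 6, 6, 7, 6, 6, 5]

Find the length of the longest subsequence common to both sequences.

10

Taking 5 at a[2]=b[1], then 7 at a[3]=b[2], then 6 at a[4]=b[3], then 5 at a[5]=b[5], then 7 at a[6]=b[6], then 7 at a[7]=b[7], then 6 at a[8]=b[9], then 7 at a[9]=b[10], then 6 at a[10]=b[12], then 5 at a[13]=b[13] gives a common subsequence of length 10. Since dp[13][13] = 10, nothing longer is possible.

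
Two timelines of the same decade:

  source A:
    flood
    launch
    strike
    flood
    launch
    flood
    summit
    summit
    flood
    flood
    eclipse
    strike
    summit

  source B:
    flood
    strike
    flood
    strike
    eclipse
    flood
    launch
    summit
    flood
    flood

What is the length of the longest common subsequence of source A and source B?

Match flood at source A[1]=source B[3]; then strike at source A[3]=source B[4]; then flood at source A[4]=source B[6]; then launch at source A[5]=source B[7]; then summit at source A[8]=source B[8]; then flood at source A[9]=source B[9]; then flood at source A[10]=source B[10] — 7 events in the same relative order in both, and the DP table's final entry dp[13][10] is also 7, so no common subsequence is longer.

7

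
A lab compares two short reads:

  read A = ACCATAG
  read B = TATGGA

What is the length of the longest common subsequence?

3

Taking A at read A[4]=read B[2], T at read A[5]=read B[3], A at read A[6]=read B[6] gives a common subsequence of length 3. Since dp[7][6] = 3, nothing longer is possible.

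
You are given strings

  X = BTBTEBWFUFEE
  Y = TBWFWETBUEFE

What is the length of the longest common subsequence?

7

Match T (X #2, Y #1), B (X #3, Y #2), T (X #4, Y #7), B (X #6, Y #8), U (X #9, Y #9), F (X #10, Y #11), E (X #12, Y #12) — 7 characters in the same relative order in both, and the DP table's final entry dp[12][12] is also 7, so no common subsequence is longer.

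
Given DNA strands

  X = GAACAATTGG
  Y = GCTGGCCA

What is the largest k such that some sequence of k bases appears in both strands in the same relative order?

5

Taking G [1,1], then C [4,2], then T [8,3], then G [9,4], then G [10,5] gives a common subsequence of length 5. Since dp[10][8] = 5, nothing longer is possible.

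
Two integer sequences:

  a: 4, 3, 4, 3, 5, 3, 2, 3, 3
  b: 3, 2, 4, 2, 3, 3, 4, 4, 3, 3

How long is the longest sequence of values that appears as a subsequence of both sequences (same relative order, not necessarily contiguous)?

6

Let dp[i][j] be the LCS length of the first i values of a and the first j values of b. dp[i][j] = dp[i-1][j-1]+1 when the i-th and j-th values match, else max(dp[i-1][j], dp[i][j-1]).
    ·  3  2  4  2  3  3  4  4  3  3
 ·  0  0  0  0  0  0  0  0  0  0  0
 4  0  0  0  1  1  1  1  1  1  1  1
 3  0  1  1  1  1  2  2  2  2  2  2
 4  0  1  1  2  2  2  2  3  3  3  3
 3  0  1  1  2  2  3  3  3  3  4  4
 5  0  1  1  2  2  3  3  3  3  4  4
 3  0  1  1  2  2  3  4  4  4  4  5
 2  0  1  2  2  3  3  4  4  4  4  5
 3  0  1  2  2  3  4  4  4  4  5  5
 3  0  1  2  2  3  4  5  5  5  5  6
dp[9][10] = 6. One LCS (by backtracking along matches): 3, 4, 3, 3, 3, 3.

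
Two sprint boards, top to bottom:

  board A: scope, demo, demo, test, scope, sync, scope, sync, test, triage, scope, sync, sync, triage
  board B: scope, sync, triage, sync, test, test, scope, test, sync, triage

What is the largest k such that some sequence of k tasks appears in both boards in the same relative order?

Taking scope at board A[5]=board B[1]; then sync at board A[6]=board B[2]; then sync at board A[8]=board B[4]; then test at board A[9]=board B[6]; then scope at board A[11]=board B[7]; then sync at board A[13]=board B[9]; then triage at board A[14]=board B[10] gives a common subsequence of length 7. The LCS DP gives dp[14][10] = 7, so this is optimal.

7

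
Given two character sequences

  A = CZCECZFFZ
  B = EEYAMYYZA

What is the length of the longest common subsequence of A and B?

Pick E [4,2]; then Z [6,8]; all 2 characters appear in both, in order, and the DP table's final entry dp[9][9] is also 2, so no common subsequence is longer.

2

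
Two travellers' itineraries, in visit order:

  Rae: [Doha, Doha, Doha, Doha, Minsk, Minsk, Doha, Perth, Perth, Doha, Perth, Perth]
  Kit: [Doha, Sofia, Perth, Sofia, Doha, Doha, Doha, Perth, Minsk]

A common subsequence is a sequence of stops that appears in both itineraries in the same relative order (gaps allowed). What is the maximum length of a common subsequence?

Match Doha at Rae[1]=Kit[1], Doha at Rae[2]=Kit[5], Doha at Rae[3]=Kit[6], Doha at Rae[4]=Kit[7], Minsk at Rae[6]=Kit[9] — 5 stops in the same relative order in both. Since dp[12][9] = 5, nothing longer is possible.

5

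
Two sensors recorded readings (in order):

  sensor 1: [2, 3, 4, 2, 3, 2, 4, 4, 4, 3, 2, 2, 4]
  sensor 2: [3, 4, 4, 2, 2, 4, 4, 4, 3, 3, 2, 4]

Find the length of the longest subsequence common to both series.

10

Taking 3 [2,1] → 4 [3,3] → 2 [4,4] → 2 [6,5] → 4 [7,6] → 4 [8,7] → 4 [9,8] → 3 [10,10] → 2 [12,11] → 4 [13,12] gives a common subsequence of length 10, and the DP table's final entry dp[13][12] is also 10, so no common subsequence is longer.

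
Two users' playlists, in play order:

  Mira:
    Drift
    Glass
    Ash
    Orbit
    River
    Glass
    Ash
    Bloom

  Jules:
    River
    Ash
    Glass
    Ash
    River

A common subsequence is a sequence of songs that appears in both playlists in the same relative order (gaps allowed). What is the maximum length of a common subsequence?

3

Match Glass (Mira #2, Jules #3); then Ash (Mira #3, Jules #4); then River (Mira #5, Jules #5) — 3 songs in the same relative order in both, and the DP table's final entry dp[8][5] is also 3, so no common subsequence is longer.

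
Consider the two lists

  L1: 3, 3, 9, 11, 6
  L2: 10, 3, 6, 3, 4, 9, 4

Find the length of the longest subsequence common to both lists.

3

Pick 3 (L1 #1, L2 #2), then 3 (L1 #2, L2 #4), then 9 (L1 #3, L2 #6); all 3 values appear in both, in order, and the DP table's final entry dp[5][7] is also 3, so no common subsequence is longer.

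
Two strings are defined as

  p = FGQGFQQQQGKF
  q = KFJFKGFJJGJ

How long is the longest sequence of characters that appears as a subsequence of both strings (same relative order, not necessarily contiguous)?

Let dp[i][j] be the LCS length of the first i characters of p and the first j characters of q. dp[i][j] = dp[i-1][j-1]+1 when the i-th and j-th characters match, else max(dp[i-1][j], dp[i][j-1]).
    ·  K  F  J  F  K  G  F  J  J  G  J
 ·  0  0  0  0  0  0  0  0  0  0  0  0
 F  0  0  1  1  1  1  1  1  1  1  1  1
 G  0  0  1  1  1  1  2  2  2  2  2  2
 Q  0  0  1  1  1  1  2  2  2  2  2  2
 G  0  0  1  1  1  1  2  2  2  2  3  3
 F  0  0  1  1  2  2  2  3  3  3  3  3
 Q  0  0  1  1  2  2  2  3  3  3  3  3
 Q  0  0  1  1  2  2  2  3  3  3  3  3
 Q  0  0  1  1  2  2  2  3  3  3  3  3
 Q  0  0  1  1  2  2  2  3  3  3  3  3
 G  0  0  1  1  2  2  3  3  3  3  4  4
 K  0  1  1  1  2  3  3  3  3  3  4  4
 F  0  1  2  2  2  3  3  4  4  4  4  4
dp[12][11] = 4. One LCS (by backtracking along matches): FGFG.

4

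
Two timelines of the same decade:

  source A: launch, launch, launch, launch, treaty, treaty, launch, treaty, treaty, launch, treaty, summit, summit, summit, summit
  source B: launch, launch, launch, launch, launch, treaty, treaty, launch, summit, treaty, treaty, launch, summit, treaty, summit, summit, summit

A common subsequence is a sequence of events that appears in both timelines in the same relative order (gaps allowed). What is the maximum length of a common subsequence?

14

Pick launch [1,2], launch [2,3], launch [3,4], launch [4,5], treaty [5,6], treaty [6,7], launch [7,8], treaty [8,10], treaty [9,11], launch [10,12], treaty [11,14], summit [13,15], summit [14,16], summit [15,17]; all 14 events appear in both, in order. Since dp[15][17] = 14, nothing longer is possible.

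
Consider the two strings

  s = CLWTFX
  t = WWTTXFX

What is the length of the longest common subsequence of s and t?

Taking W at s[3]=t[2]; then T at s[4]=t[4]; then F at s[5]=t[6]; then X at s[6]=t[7] gives a common subsequence of length 4, and the DP table's final entry dp[6][7] is also 4, so no common subsequence is longer.

4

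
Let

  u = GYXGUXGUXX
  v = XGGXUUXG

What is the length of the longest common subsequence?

Let dp[i][j] be the LCS length of the first i characters of u and the first j characters of v. dp[i][j] = dp[i-1][j-1]+1 when the i-th and j-th characters match, else max(dp[i-1][j], dp[i][j-1]).
    ·  X  G  G  X  U  U  X  G
 ·  0  0  0  0  0  0  0  0  0
 G  0  0  1  1  1  1  1  1  1
 Y  0  0  1  1  1  1  1  1  1
 X  0  1  1  1  2  2  2  2  2
 G  0  1  2  2  2  2  2  2  3
 U  0  1  2  2  2  3  3  3  3
 X  0  1  2  2  3  3  3  4  4
 G  0  1  2  3  3  3  3  4  5
 U  0  1  2  3  3  4  4  4  5
 X  0  1  2  3  4  4  4  5  5
 X  0  1  2  3  4  4  4  5  5
dp[10][8] = 5. One LCS (by backtracking along matches): GXUXG.

5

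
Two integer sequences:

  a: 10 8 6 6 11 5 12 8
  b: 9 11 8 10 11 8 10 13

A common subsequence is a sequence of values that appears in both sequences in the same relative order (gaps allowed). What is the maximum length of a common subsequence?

Pick 10 (a #1, b #4) → 11 (a #5, b #5) → 8 (a #8, b #6); all 3 values appear in both, in order. The LCS DP gives dp[8][8] = 3, so this is optimal.

3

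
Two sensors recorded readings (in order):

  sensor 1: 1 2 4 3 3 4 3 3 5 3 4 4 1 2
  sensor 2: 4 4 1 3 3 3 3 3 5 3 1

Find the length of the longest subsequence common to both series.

One common subsequence of length 8: 1 (sensor 1 #1, sensor 2 #3), then 3 (sensor 1 #4, sensor 2 #5), then 3 (sensor 1 #5, sensor 2 #6), then 3 (sensor 1 #7, sensor 2 #7), then 3 (sensor 1 #8, sensor 2 #8), then 5 (sensor 1 #9, sensor 2 #9), then 3 (sensor 1 #10, sensor 2 #10), then 1 (sensor 1 #13, sensor 2 #11), and the DP table's final entry dp[14][11] is also 8, so no common subsequence is longer.

8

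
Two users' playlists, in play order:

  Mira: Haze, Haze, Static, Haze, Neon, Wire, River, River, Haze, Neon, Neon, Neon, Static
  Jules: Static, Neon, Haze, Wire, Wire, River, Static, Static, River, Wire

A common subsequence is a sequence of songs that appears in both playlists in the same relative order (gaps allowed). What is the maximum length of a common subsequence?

5

One common subsequence of length 5: Static (Mira #3, Jules #1) → Haze (Mira #4, Jules #3) → Wire (Mira #6, Jules #5) → River (Mira #7, Jules #6) → River (Mira #8, Jules #9). Since dp[13][10] = 5, nothing longer is possible.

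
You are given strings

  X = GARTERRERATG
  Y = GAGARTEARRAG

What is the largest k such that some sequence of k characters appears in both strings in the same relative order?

Let dp[i][j] be the LCS length of the first i characters of X and the first j characters of Y. dp[i][j] = dp[i-1][j-1]+1 when the i-th and j-th characters match, else max(dp[i-1][j], dp[i][j-1]).
    ·  G  A  G  A  R  T  E  A  R  R  A  G
 ·  0  0  0  0  0  0  0  0  0  0  0  0  0
 G  0  1  1  1  1  1  1  1  1  1  1  1  1
 A  0  1  2  2  2  2  2  2  2  2  2  2  2
 R  0  1  2  2  2  3  3  3  3  3  3  3  3
 T  0  1  2  2  2  3  4  4  4  4  4  4  4
 E  0  1  2  2  2  3  4  5  5  5  5  5  5
 R  0  1  2  2  2  3  4  5  5  6  6  6  6
 R  0  1  2  2  2  3  4  5  5  6  7  7  7
 E  0  1  2  2  2  3  4  5  5  6  7  7  7
 R  0  1  2  2  2  3  4  5  5  6  7  7  7
 A  0  1  2  2  3  3  4  5  6  6  7  8  8
 T  0  1  2  2  3  3  4  5  6  6  7  8  8
 G  0  1  2  3  3  3  4  5  6  6  7  8  9
dp[12][12] = 9. One LCS (by backtracking along matches): GARTERRAG.

9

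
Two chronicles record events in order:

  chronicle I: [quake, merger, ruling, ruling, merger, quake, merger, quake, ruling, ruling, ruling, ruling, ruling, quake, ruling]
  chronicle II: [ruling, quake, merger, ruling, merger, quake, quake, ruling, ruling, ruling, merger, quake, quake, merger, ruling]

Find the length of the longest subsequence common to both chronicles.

Pick quake [1,2], then merger [2,3], then ruling [4,4], then merger [5,5], then quake [6,6], then quake [8,7], then ruling [9,8], then ruling [10,9], then ruling [11,10], then quake [14,13], then ruling [15,15]; all 11 events appear in both, in order. The LCS DP gives dp[15][15] = 11, so this is optimal.

11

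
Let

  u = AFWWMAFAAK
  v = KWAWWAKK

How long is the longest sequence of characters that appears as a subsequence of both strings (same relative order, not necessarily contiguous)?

Taking A (u #1, v #3); then W (u #3, v #4); then W (u #4, v #5); then A (u #6, v #6); then K (u #10, v #8) gives a common subsequence of length 5. Since dp[10][8] = 5, nothing longer is possible.

5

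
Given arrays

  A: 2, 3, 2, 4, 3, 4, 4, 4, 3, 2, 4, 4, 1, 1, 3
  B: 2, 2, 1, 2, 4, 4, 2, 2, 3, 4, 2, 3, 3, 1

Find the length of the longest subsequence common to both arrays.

Pick 2 (A #1, B #2); then 2 (A #3, B #4); then 4 (A #4, B #6); then 3 (A #5, B #9); then 4 (A #6, B #10); then 3 (A #9, B #13); then 1 (A #14, B #14); all 7 values appear in both, in order. Since dp[15][14] = 7, nothing longer is possible.

7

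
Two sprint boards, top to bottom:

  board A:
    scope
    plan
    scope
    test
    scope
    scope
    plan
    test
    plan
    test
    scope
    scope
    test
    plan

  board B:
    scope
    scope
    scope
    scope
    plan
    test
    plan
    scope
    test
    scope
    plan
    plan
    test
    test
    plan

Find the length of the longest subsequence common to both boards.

11

Pick scope (board A #1, board B #1), scope (board A #3, board B #2), scope (board A #5, board B #3), scope (board A #6, board B #4), plan (board A #7, board B #5), test (board A #8, board B #6), plan (board A #9, board B #7), test (board A #10, board B #9), scope (board A #11, board B #10), test (board A #13, board B #14), plan (board A #14, board B #15); all 11 tasks appear in both, in order. Since dp[14][15] = 11, nothing longer is possible.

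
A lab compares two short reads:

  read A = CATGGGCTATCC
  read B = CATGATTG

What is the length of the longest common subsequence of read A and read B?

One common subsequence of length 6: C [1,1] → A [2,2] → T [3,3] → G [4,4] → T [8,6] → T [10,7]. dp[12][8] = 6 confirms this is the maximum.

6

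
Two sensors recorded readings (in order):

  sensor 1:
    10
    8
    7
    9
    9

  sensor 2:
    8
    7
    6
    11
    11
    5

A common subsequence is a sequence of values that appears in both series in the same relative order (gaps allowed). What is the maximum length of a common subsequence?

2

Let dp[i][j] be the LCS length of the first i values of sensor 1 and the first j values of sensor 2. dp[i][j] = dp[i-1][j-1]+1 when the i-th and j-th values match, else max(dp[i-1][j], dp[i][j-1]).
    ·  8  7  6 11 11  5
 ·  0  0  0  0  0  0  0
10  0  0  0  0  0  0  0
 8  0  1  1  1  1  1  1
 7  0  1  2  2  2  2  2
 9  0  1  2  2  2  2  2
 9  0  1  2  2  2  2  2
dp[5][6] = 2. One LCS (by backtracking along matches): 8, 7.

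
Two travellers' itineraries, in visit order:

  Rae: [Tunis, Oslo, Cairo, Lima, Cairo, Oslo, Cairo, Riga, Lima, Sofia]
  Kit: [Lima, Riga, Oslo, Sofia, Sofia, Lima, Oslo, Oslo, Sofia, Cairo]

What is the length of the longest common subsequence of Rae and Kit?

4

Match Oslo at Rae[2]=Kit[3], Lima at Rae[4]=Kit[6], Oslo at Rae[6]=Kit[8], Cairo at Rae[7]=Kit[10] — 4 stops in the same relative order in both. The LCS DP gives dp[10][10] = 4, so this is optimal.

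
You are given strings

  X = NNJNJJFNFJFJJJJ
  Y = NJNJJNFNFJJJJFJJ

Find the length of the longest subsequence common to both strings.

13

Taking N [2,1], then J [3,2], then N [4,3], then J [5,4], then J [6,5], then F [7,7], then N [8,8], then F [9,9], then J [10,11], then J [12,12], then J [13,13], then J [14,15], then J [15,16] gives a common subsequence of length 13. The LCS DP gives dp[15][16] = 13, so this is optimal.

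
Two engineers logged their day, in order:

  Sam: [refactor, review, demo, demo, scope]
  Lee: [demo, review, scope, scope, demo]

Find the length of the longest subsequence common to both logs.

Match review at Sam[2]=Lee[2], then demo at Sam[4]=Lee[5] — 2 tasks in the same relative order in both. Since dp[5][5] = 2, nothing longer is possible.

2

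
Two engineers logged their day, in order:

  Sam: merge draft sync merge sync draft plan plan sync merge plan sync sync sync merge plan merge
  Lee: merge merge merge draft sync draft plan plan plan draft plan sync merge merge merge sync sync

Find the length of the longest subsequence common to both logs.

Match merge [1,3]; then draft [2,4]; then sync [5,5]; then draft [6,6]; then plan [7,9]; then plan [8,11]; then sync [9,12]; then merge [10,15]; then sync [13,16]; then sync [14,17] — 10 tasks in the same relative order in both. dp[17][17] = 10 confirms this is the maximum.

10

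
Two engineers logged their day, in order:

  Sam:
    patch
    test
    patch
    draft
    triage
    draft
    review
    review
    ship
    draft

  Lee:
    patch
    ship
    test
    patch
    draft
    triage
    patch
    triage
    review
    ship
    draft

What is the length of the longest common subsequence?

8

Taking patch (Sam #1, Lee #1), then test (Sam #2, Lee #3), then patch (Sam #3, Lee #4), then draft (Sam #4, Lee #5), then triage (Sam #5, Lee #8), then review (Sam #8, Lee #9), then ship (Sam #9, Lee #10), then draft (Sam #10, Lee #11) gives a common subsequence of length 8, and the DP table's final entry dp[10][11] is also 8, so no common subsequence is longer.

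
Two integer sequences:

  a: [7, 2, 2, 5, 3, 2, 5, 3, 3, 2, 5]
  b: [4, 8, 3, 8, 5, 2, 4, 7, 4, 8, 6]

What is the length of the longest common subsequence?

3

Let dp[i][j] be the LCS length of the first i values of a and the first j values of b. dp[i][j] = dp[i-1][j-1]+1 when the i-th and j-th values match, else max(dp[i-1][j], dp[i][j-1]).
    ·  4  8  3  8  5  2  4  7  4  8  6
 ·  0  0  0  0  0  0  0  0  0  0  0  0
 7  0  0  0  0  0  0  0  0  1  1  1  1
 2  0  0  0  0  0  0  1  1  1  1  1  1
 2  0  0  0  0  0  0  1  1  1  1  1  1
 5  0  0  0  0  0  1  1  1  1  1  1  1
 3  0  0  0  1  1  1  1  1  1  1  1  1
 2  0  0  0  1  1  1  2  2  2  2  2  2
 5  0  0  0  1  1  2  2  2  2  2  2  2
 3  0  0  0  1  1  2  2  2  2  2  2  2
 3  0  0  0  1  1  2  2  2  2  2  2  2
 2  0  0  0  1  1  2  3  3  3  3  3  3
 5  0  0  0  1  1  2  3  3  3  3  3  3
dp[11][11] = 3. One LCS (by backtracking along matches): 3, 5, 2.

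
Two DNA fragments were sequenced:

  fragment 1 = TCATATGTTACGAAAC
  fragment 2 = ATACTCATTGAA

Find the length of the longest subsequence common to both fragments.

Pick T (fragment 1 #1, fragment 2 #2), then C (fragment 1 #2, fragment 2 #4), then T (fragment 1 #4, fragment 2 #5), then A (fragment 1 #5, fragment 2 #7), then T (fragment 1 #8, fragment 2 #8), then T (fragment 1 #9, fragment 2 #9), then G (fragment 1 #12, fragment 2 #10), then A (fragment 1 #14, fragment 2 #11), then A (fragment 1 #15, fragment 2 #12); all 9 bases appear in both, in order. dp[16][12] = 9 confirms this is the maximum.

9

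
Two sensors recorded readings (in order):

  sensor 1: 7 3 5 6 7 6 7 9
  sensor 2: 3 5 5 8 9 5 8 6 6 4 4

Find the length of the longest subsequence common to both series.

Let dp[i][j] be the LCS length of the first i values of sensor 1 and the first j values of sensor 2. dp[i][j] = dp[i-1][j-1]+1 when the i-th and j-th values match, else max(dp[i-1][j], dp[i][j-1]).
    ·  3  5  5  8  9  5  8  6  6  4  4
 ·  0  0  0  0  0  0  0  0  0  0  0  0
 7  0  0  0  0  0  0  0  0  0  0  0  0
 3  0  1  1  1  1  1  1  1  1  1  1  1
 5  0  1  2  2  2  2  2  2  2  2  2  2
 6  0  1  2  2  2  2  2  2  3  3  3  3
 7  0  1  2  2  2  2  2  2  3  3  3  3
 6  0  1  2  2  2  2  2  2  3  4  4  4
 7  0  1  2  2  2  2  2  2  3  4  4  4
 9  0  1  2  2  2  3  3  3  3  4  4  4
dp[8][11] = 4. One LCS (by backtracking along matches): 3, 5, 6, 6.

4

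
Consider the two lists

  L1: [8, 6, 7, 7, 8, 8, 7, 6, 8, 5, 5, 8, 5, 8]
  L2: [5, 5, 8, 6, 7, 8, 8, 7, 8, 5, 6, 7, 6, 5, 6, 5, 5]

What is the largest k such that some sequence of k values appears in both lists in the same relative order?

10

Pick 8 at L1[1]=L2[3] → 6 at L1[2]=L2[4] → 7 at L1[3]=L2[5] → 7 at L1[4]=L2[8] → 8 at L1[5]=L2[9] → 7 at L1[7]=L2[12] → 6 at L1[8]=L2[13] → 5 at L1[10]=L2[14] → 5 at L1[11]=L2[16] → 5 at L1[13]=L2[17]; all 10 values appear in both, in order. dp[14][17] = 10 confirms this is the maximum.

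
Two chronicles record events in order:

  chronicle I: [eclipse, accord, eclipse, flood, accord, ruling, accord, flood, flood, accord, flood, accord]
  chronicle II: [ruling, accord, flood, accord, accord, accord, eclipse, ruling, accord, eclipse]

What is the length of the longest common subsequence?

Pick accord at chronicle I[2]=chronicle II[2] → flood at chronicle I[4]=chronicle II[3] → accord at chronicle I[5]=chronicle II[4] → accord at chronicle I[7]=chronicle II[5] → accord at chronicle I[10]=chronicle II[6] → accord at chronicle I[12]=chronicle II[9]; all 6 events appear in both, in order, and the DP table's final entry dp[12][10] is also 6, so no common subsequence is longer.

6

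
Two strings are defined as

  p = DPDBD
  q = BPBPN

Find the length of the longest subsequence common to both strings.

Let dp[i][j] be the LCS length of the first i characters of p and the first j characters of q. dp[i][j] = dp[i-1][j-1]+1 when the i-th and j-th characters match, else max(dp[i-1][j], dp[i][j-1]).
    ·  B  P  B  P  N
 ·  0  0  0  0  0  0
 D  0  0  0  0  0  0
 P  0  0  1  1  1  1
 D  0  0  1  1  1  1
 B  0  1  1  2  2  2
 D  0  1  1  2  2  2
dp[5][5] = 2. One LCS (by backtracking along matches): PB.

2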